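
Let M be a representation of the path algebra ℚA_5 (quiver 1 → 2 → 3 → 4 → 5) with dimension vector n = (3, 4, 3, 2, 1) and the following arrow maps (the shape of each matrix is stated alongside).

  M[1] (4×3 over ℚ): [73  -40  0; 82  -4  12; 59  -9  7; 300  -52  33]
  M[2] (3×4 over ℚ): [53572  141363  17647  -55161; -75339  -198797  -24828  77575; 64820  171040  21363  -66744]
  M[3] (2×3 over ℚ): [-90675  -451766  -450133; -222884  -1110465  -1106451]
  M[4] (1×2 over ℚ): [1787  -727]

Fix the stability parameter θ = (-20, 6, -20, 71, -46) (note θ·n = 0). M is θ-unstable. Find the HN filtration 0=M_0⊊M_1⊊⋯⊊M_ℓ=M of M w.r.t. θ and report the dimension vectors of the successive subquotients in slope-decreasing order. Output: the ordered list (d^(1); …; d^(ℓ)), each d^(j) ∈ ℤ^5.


Interval decomposition of M: I[1,3], I[1,4], I[1,5], I[2,2].
HN type (ℓ=5): μ^(1)=71; μ^(2)=25/2; μ^(3)=6; μ^(4)=-7; μ^(5)=-20

((0, 0, 0, 1, 0); (0, 0, 0, 1, 1); (0, 1, 0, 0, 0); (0, 3, 3, 0, 0); (3, 0, 0, 0, 0))


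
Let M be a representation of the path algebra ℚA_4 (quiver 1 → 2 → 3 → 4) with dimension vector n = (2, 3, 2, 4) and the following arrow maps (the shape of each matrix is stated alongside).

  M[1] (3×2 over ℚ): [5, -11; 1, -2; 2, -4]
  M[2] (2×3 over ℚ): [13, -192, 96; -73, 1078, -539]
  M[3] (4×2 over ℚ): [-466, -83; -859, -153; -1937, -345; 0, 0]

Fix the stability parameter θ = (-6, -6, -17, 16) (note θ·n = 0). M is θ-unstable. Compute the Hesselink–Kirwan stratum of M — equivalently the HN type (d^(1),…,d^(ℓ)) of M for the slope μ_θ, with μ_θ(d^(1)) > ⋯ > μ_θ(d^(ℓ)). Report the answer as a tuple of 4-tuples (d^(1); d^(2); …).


Interval decomposition of M: I[1,2], I[1,4], I[2,4], I[4,4]^2.
HN type (ℓ=4): μ^(1)=16; μ^(2)=-6; μ^(3)=-29/3; μ^(4)=-23/2

((0, 0, 0, 4); (1, 1, 0, 0); (1, 1, 1, 0); (0, 1, 1, 0))


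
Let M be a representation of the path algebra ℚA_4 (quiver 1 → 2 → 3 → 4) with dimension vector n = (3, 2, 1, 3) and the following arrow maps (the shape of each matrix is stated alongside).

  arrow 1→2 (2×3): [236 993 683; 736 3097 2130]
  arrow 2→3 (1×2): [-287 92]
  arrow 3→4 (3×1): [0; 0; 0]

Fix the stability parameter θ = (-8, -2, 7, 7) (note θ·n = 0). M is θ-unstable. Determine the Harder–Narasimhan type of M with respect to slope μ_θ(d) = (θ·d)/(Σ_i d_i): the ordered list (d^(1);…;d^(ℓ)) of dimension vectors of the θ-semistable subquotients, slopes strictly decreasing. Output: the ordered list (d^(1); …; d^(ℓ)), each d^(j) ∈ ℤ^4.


Via rank(M_{q-1}∘⋯∘M_p): M ≅ I[1,1], I[1,2], I[1,3], I[4,4]^3.
μ_θ-semistable layers: μ^(1)=7; μ^(2)=-2; μ^(3)=-8

((0, 0, 1, 3); (0, 2, 0, 0); (3, 0, 0, 0))


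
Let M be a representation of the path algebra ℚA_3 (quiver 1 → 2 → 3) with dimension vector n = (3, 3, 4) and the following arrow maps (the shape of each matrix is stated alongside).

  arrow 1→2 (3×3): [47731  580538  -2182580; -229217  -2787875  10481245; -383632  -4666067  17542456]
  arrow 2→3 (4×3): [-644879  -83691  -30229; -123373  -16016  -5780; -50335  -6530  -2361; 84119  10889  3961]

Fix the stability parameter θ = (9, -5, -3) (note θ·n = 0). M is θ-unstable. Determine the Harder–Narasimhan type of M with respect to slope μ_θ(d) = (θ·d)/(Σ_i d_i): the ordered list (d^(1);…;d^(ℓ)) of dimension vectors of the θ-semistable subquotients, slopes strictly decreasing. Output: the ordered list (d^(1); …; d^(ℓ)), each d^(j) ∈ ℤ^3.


Barcode: M ≅ I[1,3]^3, I[3,3]. HN layers by μ_θ (2 steps, strictly decreasing):
  μ^(1)=1/3; μ^(2)=-3

((3, 3, 3); (0, 0, 1))


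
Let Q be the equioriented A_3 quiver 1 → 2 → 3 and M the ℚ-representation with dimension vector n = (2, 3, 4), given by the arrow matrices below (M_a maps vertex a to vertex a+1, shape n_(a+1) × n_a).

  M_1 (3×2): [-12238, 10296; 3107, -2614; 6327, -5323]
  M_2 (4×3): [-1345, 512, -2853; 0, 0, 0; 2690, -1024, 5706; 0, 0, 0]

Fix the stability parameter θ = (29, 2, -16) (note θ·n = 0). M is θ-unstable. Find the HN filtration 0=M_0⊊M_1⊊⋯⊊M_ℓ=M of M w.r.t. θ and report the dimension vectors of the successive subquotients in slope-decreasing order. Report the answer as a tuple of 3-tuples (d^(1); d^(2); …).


Barcode: M ≅ I[1,2], I[1,3], I[2,2], I[3,3]^3. HN layers by μ_θ (4 steps, strictly decreasing):
  μ^(1)=31/2; μ^(2)=5; μ^(3)=2; μ^(4)=-16

((1, 1, 0); (1, 1, 1); (0, 1, 0); (0, 0, 3))


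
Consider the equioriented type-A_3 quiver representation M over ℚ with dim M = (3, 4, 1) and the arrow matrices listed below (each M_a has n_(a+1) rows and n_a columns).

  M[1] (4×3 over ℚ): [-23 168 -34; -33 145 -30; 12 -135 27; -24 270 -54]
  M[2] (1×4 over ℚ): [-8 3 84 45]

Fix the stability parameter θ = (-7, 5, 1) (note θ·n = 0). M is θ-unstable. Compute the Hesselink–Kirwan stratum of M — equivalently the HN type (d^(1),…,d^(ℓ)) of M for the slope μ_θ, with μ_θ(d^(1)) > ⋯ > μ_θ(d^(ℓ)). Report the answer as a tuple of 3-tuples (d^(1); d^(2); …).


Interval decomposition of M: I[1,2]^2, I[1,3], I[2,2].
HN type (ℓ=3): μ^(1)=5; μ^(2)=3; μ^(3)=-7

((0, 3, 0); (0, 1, 1); (3, 0, 0))


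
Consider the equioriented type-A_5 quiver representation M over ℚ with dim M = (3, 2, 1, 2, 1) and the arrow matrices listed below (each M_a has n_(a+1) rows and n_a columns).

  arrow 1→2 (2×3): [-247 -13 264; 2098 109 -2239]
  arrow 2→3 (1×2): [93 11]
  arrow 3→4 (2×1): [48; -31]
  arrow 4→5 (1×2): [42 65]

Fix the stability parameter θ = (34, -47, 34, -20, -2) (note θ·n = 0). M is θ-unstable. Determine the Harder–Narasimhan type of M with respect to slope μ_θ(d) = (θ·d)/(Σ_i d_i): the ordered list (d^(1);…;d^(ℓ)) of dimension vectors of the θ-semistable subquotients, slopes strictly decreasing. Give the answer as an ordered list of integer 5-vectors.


Via rank(M_{q-1}∘⋯∘M_p): M ≅ I[1,1], I[1,2], I[1,5], I[4,4].
μ_θ-semistable layers: μ^(1)=34; μ^(2)=4; μ^(3)=-13/2; μ^(4)=-20

((1, 0, 0, 0, 0); (0, 0, 1, 1, 1); (2, 2, 0, 0, 0); (0, 0, 0, 1, 0))


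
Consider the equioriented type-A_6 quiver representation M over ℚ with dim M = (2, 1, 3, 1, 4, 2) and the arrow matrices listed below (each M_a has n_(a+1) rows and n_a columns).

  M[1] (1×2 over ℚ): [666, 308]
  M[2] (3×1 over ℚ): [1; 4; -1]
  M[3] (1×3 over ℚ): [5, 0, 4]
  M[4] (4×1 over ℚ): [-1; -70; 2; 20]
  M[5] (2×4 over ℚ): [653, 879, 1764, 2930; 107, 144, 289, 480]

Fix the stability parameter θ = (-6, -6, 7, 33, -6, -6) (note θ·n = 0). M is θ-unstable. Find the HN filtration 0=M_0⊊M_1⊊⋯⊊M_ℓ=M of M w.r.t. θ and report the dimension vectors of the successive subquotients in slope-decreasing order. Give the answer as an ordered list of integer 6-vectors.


Interval decomposition of M: I[1,1], I[1,6], I[3,3]^2, I[5,5]^2, I[5,6].
HN type (ℓ=2): μ^(1)=7; μ^(2)=-6

((0, 0, 3, 1, 1, 1); (2, 1, 0, 0, 3, 1))


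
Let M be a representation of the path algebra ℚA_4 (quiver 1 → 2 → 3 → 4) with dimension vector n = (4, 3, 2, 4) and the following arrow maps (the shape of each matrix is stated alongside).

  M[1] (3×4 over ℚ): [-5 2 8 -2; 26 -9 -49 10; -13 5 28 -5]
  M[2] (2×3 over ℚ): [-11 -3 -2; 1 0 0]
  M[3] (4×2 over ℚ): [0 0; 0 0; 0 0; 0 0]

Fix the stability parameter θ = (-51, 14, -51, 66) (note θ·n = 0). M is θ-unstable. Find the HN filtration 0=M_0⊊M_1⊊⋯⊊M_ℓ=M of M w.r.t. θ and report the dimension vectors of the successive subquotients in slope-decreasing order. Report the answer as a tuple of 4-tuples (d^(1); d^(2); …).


Via rank(M_{q-1}∘⋯∘M_p): M ≅ I[1,1], I[1,2], I[1,3]^2, I[4,4]^4.
μ_θ-semistable layers: μ^(1)=66; μ^(2)=14; μ^(3)=-37/2; μ^(4)=-51

((0, 0, 0, 4); (0, 1, 0, 0); (0, 2, 2, 0); (4, 0, 0, 0))


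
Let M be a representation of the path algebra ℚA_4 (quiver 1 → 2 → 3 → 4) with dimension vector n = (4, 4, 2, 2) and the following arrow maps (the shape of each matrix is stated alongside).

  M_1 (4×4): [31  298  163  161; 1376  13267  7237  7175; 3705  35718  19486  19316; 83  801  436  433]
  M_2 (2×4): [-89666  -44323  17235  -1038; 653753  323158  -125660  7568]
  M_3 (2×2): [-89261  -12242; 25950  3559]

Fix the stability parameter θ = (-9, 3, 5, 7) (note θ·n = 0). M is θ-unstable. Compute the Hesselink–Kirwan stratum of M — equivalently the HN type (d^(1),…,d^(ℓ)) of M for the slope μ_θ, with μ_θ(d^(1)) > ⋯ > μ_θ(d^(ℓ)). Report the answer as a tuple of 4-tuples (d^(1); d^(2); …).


Interval decomposition of M: I[1,2]^2, I[1,4]^2.
HN type (ℓ=4): μ^(1)=7; μ^(2)=5; μ^(3)=3; μ^(4)=-9

((0, 0, 0, 2); (0, 0, 2, 0); (0, 4, 0, 0); (4, 0, 0, 0))


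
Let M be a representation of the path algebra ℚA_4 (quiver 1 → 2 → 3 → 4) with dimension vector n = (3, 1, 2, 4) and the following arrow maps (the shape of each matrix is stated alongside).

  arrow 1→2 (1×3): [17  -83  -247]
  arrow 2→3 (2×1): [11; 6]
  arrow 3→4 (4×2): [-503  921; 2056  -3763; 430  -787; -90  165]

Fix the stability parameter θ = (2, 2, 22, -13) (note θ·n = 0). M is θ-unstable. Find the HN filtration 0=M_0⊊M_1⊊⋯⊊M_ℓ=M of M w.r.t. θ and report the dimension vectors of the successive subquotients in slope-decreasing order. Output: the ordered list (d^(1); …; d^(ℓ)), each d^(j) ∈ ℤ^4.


Barcode: M ≅ I[1,1]^2, I[1,4], I[3,4], I[4,4]^2. HN layers by μ_θ (3 steps, strictly decreasing):
  μ^(1)=9/2; μ^(2)=2; μ^(3)=-13

((0, 0, 2, 2); (3, 1, 0, 0); (0, 0, 0, 2))


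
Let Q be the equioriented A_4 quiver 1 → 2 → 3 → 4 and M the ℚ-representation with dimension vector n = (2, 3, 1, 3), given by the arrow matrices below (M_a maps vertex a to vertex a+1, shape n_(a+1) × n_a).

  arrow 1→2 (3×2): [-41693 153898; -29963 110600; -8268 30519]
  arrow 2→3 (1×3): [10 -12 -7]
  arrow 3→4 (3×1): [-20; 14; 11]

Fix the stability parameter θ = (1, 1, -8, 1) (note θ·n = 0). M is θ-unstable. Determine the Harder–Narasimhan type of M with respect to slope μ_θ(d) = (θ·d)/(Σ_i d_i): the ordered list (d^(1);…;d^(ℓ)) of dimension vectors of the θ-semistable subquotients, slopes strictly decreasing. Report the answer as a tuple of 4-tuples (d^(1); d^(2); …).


Interval decomposition of M: I[1,2], I[1,4], I[2,2], I[4,4]^2.
HN type (ℓ=2): μ^(1)=1; μ^(2)=-2

((1, 2, 0, 3); (1, 1, 1, 0))


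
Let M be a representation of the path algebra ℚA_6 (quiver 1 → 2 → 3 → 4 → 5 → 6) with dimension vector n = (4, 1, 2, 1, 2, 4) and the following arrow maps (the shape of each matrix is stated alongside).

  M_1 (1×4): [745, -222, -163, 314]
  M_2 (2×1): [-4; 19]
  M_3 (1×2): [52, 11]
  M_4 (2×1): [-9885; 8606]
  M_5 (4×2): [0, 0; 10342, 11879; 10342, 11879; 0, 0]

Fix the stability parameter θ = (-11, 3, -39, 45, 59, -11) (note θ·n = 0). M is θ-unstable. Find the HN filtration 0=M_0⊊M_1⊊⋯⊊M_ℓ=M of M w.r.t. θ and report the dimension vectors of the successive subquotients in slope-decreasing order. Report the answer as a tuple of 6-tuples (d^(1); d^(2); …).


Barcode: M ≅ I[1,1]^3, I[1,6], I[3,3], I[5,5], I[6,6]^3. HN layers by μ_θ (5 steps, strictly decreasing):
  μ^(1)=59; μ^(2)=31; μ^(3)=-11; μ^(4)=-47/3; μ^(5)=-39

((0, 0, 0, 0, 1, 0); (0, 0, 0, 1, 1, 1); (3, 0, 0, 0, 0, 3); (1, 1, 1, 0, 0, 0); (0, 0, 1, 0, 0, 0))


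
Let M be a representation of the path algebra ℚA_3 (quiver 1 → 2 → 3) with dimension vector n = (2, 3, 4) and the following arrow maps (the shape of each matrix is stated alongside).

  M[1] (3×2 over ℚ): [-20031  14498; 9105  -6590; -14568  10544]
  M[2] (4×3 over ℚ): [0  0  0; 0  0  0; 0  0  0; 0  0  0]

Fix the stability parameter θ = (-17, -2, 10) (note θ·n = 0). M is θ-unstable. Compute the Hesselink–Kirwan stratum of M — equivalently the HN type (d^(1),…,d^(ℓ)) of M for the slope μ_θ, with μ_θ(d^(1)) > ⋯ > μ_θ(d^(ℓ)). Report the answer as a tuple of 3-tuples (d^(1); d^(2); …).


Barcode: M ≅ I[1,1], I[1,2], I[2,2]^2, I[3,3]^4. HN layers by μ_θ (3 steps, strictly decreasing):
  μ^(1)=10; μ^(2)=-2; μ^(3)=-17

((0, 0, 4); (0, 3, 0); (2, 0, 0))


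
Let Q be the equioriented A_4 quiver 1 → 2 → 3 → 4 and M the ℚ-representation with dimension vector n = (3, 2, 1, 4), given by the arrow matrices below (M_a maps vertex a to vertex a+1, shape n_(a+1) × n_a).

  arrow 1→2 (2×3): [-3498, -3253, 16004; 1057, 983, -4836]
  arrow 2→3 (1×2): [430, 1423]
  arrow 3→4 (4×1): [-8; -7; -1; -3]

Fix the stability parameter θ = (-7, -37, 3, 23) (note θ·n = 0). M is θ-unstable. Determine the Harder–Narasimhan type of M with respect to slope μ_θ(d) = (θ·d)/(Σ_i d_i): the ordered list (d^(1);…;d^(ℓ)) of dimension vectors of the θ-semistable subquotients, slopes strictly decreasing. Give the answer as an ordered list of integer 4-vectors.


Via rank(M_{q-1}∘⋯∘M_p): M ≅ I[1,1], I[1,2], I[1,4], I[4,4]^3.
μ_θ-semistable layers: μ^(1)=23; μ^(2)=3; μ^(3)=-7; μ^(4)=-22

((0, 0, 0, 4); (0, 0, 1, 0); (1, 0, 0, 0); (2, 2, 0, 0))


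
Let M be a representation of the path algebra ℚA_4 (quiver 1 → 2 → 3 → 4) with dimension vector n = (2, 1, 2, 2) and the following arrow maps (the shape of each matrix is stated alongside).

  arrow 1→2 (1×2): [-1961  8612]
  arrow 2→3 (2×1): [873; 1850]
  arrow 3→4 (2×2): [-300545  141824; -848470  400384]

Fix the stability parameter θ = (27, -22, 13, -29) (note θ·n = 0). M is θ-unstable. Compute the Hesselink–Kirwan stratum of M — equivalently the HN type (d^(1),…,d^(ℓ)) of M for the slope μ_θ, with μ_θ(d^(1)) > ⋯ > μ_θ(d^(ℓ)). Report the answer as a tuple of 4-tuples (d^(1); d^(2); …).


Interval decomposition of M: I[1,1], I[1,4], I[3,3], I[4,4].
HN type (ℓ=4): μ^(1)=27; μ^(2)=13; μ^(3)=-11/4; μ^(4)=-29

((1, 0, 0, 0); (0, 0, 1, 0); (1, 1, 1, 1); (0, 0, 0, 1))


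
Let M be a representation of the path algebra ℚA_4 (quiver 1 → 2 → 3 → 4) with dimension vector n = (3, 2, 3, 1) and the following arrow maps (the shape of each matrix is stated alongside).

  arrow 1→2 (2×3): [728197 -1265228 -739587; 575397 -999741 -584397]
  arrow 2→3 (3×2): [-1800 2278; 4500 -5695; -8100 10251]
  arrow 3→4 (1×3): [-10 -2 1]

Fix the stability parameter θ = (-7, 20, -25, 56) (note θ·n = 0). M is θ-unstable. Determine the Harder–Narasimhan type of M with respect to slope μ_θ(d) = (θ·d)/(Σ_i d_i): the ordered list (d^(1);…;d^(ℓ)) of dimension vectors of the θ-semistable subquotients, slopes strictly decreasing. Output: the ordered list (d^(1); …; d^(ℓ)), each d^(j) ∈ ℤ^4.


Interval decomposition of M: I[1,1], I[1,2], I[1,4], I[3,3]^2.
HN type (ℓ=5): μ^(1)=56; μ^(2)=20; μ^(3)=-5/2; μ^(4)=-7; μ^(5)=-25

((0, 0, 0, 1); (0, 1, 0, 0); (0, 1, 1, 0); (3, 0, 0, 0); (0, 0, 2, 0))


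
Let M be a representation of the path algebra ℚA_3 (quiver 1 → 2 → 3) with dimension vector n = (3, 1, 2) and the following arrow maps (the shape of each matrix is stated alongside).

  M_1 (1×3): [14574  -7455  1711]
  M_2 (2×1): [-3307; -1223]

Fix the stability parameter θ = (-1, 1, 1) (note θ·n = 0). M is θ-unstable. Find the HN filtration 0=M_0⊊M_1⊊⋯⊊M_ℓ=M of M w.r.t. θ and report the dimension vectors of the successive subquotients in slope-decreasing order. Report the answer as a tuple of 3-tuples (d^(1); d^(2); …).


Via rank(M_{q-1}∘⋯∘M_p): M ≅ I[1,1]^2, I[1,3], I[3,3].
μ_θ-semistable layers: μ^(1)=1; μ^(2)=-1

((0, 1, 2); (3, 0, 0))


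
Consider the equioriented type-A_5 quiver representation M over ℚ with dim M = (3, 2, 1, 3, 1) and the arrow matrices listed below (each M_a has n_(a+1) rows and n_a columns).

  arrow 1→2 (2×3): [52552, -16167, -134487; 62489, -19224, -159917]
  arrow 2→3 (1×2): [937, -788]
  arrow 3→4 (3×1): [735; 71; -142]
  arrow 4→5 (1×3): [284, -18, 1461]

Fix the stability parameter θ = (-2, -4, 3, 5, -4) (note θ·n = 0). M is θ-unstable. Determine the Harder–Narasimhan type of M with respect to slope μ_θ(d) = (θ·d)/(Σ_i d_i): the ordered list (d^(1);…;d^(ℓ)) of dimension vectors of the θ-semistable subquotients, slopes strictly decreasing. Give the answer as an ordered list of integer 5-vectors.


Via rank(M_{q-1}∘⋯∘M_p): M ≅ I[1,1], I[1,2], I[1,4], I[4,4], I[4,5].
μ_θ-semistable layers: μ^(1)=5; μ^(2)=3; μ^(3)=1/2; μ^(4)=-2; μ^(5)=-3

((0, 0, 0, 2, 0); (0, 0, 1, 0, 0); (0, 0, 0, 1, 1); (1, 0, 0, 0, 0); (2, 2, 0, 0, 0))


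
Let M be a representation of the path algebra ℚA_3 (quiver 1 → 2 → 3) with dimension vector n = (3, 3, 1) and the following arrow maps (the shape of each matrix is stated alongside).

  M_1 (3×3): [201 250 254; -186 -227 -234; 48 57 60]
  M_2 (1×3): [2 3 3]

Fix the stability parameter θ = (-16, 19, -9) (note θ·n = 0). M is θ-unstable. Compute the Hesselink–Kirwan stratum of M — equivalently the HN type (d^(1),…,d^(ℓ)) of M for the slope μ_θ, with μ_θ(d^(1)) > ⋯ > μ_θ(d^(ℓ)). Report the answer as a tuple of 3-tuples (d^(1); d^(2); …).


Via rank(M_{q-1}∘⋯∘M_p): M ≅ I[1,2]^2, I[1,3].
μ_θ-semistable layers: μ^(1)=19; μ^(2)=5; μ^(3)=-16

((0, 2, 0); (0, 1, 1); (3, 0, 0))


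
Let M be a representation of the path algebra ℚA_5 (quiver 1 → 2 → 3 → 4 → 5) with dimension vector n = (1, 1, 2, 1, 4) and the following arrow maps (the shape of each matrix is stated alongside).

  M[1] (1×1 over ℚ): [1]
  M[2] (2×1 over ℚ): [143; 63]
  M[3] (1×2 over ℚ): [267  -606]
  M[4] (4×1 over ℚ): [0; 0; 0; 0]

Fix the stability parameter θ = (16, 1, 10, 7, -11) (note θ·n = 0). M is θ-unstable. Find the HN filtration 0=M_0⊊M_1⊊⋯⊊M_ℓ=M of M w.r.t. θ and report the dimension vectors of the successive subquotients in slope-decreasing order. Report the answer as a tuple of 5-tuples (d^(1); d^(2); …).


Barcode: M ≅ I[1,4], I[3,3], I[5,5]^4. HN layers by μ_θ (3 steps, strictly decreasing):
  μ^(1)=10; μ^(2)=17/2; μ^(3)=-11

((0, 0, 1, 0, 0); (1, 1, 1, 1, 0); (0, 0, 0, 0, 4))


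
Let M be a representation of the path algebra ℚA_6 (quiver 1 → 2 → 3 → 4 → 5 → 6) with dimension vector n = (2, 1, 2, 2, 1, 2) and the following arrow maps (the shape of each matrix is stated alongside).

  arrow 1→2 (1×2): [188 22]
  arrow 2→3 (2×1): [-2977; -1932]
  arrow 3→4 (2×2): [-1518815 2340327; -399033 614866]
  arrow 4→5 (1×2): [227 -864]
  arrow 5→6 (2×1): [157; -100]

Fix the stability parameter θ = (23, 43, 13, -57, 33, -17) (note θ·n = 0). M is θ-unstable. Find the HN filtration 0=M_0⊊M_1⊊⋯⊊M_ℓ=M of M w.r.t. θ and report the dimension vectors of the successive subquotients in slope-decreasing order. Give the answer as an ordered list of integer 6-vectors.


Interval decomposition of M: I[1,1], I[1,6], I[3,4], I[6,6].
HN type (ℓ=5): μ^(1)=23; μ^(2)=8; μ^(3)=11/2; μ^(4)=-17; μ^(5)=-22

((1, 0, 0, 0, 0, 0); (0, 0, 0, 0, 1, 1); (1, 1, 1, 1, 0, 0); (0, 0, 0, 0, 0, 1); (0, 0, 1, 1, 0, 0))


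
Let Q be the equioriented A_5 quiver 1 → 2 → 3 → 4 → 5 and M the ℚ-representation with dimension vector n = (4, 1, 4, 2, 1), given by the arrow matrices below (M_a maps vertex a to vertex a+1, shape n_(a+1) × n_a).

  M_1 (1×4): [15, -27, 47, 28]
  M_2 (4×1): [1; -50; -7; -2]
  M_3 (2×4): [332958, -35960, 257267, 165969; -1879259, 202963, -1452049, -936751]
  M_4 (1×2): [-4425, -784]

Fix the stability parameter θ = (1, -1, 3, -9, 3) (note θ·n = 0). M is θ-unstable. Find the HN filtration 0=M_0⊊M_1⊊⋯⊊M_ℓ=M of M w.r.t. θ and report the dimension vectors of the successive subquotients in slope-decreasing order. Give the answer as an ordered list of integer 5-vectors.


Interval decomposition of M: I[1,1]^3, I[1,5], I[3,3]^2, I[3,4].
HN type (ℓ=4): μ^(1)=3; μ^(2)=1; μ^(3)=-3/2; μ^(4)=-3

((0, 0, 2, 0, 1); (3, 0, 0, 0, 0); (1, 1, 1, 1, 0); (0, 0, 1, 1, 0))


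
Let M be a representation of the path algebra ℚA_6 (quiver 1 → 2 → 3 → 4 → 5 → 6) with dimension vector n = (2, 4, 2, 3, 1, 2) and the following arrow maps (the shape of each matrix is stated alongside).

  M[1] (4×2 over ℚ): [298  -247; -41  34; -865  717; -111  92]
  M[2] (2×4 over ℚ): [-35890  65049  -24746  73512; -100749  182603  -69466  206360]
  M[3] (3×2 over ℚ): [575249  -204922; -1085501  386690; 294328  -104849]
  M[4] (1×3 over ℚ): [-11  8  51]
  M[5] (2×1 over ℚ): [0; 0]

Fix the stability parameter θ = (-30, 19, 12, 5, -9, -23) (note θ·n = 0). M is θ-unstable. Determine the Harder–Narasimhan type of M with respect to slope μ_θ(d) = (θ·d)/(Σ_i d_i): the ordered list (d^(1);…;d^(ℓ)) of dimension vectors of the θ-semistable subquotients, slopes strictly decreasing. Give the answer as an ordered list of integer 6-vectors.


Via rank(M_{q-1}∘⋯∘M_p): M ≅ I[1,4], I[1,5], I[2,2]^2, I[4,4], I[6,6]^2.
μ_θ-semistable layers: μ^(1)=19; μ^(2)=12; μ^(3)=27/4; μ^(4)=5; μ^(5)=-23; μ^(6)=-30

((0, 2, 0, 0, 0, 0); (0, 1, 1, 1, 0, 0); (0, 1, 1, 1, 1, 0); (0, 0, 0, 1, 0, 0); (0, 0, 0, 0, 0, 2); (2, 0, 0, 0, 0, 0))


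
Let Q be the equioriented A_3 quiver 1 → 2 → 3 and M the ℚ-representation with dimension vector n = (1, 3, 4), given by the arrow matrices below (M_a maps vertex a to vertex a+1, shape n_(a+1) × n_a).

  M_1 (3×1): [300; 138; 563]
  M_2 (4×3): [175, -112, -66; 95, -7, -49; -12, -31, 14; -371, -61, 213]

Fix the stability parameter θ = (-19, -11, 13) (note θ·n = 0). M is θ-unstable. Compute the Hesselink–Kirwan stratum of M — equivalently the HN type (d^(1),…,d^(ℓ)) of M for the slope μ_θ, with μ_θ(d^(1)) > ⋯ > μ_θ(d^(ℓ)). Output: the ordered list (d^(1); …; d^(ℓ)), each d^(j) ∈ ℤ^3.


Interval decomposition of M: I[1,3], I[2,3]^2, I[3,3].
HN type (ℓ=3): μ^(1)=13; μ^(2)=-11; μ^(3)=-19

((0, 0, 4); (0, 3, 0); (1, 0, 0))


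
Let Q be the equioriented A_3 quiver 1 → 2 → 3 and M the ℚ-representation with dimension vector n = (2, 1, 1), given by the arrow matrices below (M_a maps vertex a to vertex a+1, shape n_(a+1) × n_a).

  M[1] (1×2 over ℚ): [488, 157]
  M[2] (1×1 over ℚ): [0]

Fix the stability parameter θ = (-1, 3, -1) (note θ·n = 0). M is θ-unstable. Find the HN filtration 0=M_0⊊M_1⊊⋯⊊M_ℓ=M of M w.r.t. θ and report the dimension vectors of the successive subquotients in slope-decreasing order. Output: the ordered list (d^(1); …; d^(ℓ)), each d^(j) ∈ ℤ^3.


Via rank(M_{q-1}∘⋯∘M_p): M ≅ I[1,1], I[1,2], I[3,3].
μ_θ-semistable layers: μ^(1)=3; μ^(2)=-1

((0, 1, 0); (2, 0, 1))


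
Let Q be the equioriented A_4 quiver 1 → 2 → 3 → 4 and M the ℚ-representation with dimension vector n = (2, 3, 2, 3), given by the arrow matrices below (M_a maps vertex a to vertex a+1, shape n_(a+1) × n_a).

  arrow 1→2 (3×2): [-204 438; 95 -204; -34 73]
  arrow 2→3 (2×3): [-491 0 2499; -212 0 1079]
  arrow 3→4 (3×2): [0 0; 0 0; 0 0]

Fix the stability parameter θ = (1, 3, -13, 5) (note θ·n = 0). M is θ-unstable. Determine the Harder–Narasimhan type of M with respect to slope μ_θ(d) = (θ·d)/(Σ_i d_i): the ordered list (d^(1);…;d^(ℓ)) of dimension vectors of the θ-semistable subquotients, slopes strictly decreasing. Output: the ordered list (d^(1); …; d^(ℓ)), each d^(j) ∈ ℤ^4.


Interval decomposition of M: I[1,2], I[1,3], I[2,3], I[4,4]^3.
HN type (ℓ=5): μ^(1)=5; μ^(2)=3; μ^(3)=1; μ^(4)=-3; μ^(5)=-5

((0, 0, 0, 3); (0, 1, 0, 0); (1, 0, 0, 0); (1, 1, 1, 0); (0, 1, 1, 0))


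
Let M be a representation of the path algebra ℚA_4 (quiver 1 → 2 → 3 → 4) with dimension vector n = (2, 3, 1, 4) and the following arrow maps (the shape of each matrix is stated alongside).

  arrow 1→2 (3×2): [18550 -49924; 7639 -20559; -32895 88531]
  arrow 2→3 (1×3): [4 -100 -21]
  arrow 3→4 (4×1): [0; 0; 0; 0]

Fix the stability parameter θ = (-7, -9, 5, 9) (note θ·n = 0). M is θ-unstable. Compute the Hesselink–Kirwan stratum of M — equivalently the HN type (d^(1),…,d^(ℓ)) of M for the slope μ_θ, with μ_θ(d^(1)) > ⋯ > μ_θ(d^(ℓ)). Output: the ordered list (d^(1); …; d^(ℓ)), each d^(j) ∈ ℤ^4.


Via rank(M_{q-1}∘⋯∘M_p): M ≅ I[1,2], I[1,3], I[2,2], I[4,4]^4.
μ_θ-semistable layers: μ^(1)=9; μ^(2)=5; μ^(3)=-8; μ^(4)=-9

((0, 0, 0, 4); (0, 0, 1, 0); (2, 2, 0, 0); (0, 1, 0, 0))


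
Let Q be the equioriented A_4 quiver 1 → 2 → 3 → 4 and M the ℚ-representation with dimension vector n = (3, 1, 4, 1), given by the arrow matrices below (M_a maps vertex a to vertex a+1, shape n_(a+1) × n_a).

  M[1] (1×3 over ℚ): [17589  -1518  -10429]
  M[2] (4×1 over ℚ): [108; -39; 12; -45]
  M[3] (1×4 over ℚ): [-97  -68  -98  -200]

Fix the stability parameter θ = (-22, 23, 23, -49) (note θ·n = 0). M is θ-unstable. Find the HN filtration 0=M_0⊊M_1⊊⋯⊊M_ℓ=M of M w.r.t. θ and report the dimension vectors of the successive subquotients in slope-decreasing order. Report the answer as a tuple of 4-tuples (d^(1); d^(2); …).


Via rank(M_{q-1}∘⋯∘M_p): M ≅ I[1,1]^2, I[1,3], I[3,3]^2, I[3,4].
μ_θ-semistable layers: μ^(1)=23; μ^(2)=-13; μ^(3)=-22

((0, 1, 3, 0); (0, 0, 1, 1); (3, 0, 0, 0))


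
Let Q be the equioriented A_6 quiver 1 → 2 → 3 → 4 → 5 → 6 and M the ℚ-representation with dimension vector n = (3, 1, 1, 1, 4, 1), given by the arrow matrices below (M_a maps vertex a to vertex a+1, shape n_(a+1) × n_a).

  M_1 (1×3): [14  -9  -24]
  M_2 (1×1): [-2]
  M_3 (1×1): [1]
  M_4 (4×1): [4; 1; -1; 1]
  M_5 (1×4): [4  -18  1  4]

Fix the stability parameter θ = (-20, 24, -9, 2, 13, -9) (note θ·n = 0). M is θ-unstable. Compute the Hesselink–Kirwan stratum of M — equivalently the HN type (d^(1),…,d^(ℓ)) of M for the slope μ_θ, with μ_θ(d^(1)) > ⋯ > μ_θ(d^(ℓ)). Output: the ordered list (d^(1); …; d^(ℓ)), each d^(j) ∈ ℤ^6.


Via rank(M_{q-1}∘⋯∘M_p): M ≅ I[1,1]^2, I[1,6], I[5,5]^3.
μ_θ-semistable layers: μ^(1)=13; μ^(2)=21/5; μ^(3)=-20

((0, 0, 0, 0, 3, 0); (0, 1, 1, 1, 1, 1); (3, 0, 0, 0, 0, 0))


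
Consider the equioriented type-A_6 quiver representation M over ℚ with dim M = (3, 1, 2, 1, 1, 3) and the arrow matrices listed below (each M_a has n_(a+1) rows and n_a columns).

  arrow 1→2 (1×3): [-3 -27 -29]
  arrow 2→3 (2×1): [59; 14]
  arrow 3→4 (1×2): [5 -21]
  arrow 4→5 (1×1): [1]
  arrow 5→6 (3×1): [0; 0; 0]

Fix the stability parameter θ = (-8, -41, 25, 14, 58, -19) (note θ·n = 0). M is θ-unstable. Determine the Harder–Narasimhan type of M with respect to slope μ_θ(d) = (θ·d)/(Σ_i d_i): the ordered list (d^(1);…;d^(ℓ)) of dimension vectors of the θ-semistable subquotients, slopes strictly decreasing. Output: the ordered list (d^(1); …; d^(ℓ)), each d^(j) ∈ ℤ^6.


Via rank(M_{q-1}∘⋯∘M_p): M ≅ I[1,1]^2, I[1,5], I[3,3], I[6,6]^3.
μ_θ-semistable layers: μ^(1)=58; μ^(2)=25; μ^(3)=39/2; μ^(4)=-8; μ^(5)=-19; μ^(6)=-49/2

((0, 0, 0, 0, 1, 0); (0, 0, 1, 0, 0, 0); (0, 0, 1, 1, 0, 0); (2, 0, 0, 0, 0, 0); (0, 0, 0, 0, 0, 3); (1, 1, 0, 0, 0, 0))


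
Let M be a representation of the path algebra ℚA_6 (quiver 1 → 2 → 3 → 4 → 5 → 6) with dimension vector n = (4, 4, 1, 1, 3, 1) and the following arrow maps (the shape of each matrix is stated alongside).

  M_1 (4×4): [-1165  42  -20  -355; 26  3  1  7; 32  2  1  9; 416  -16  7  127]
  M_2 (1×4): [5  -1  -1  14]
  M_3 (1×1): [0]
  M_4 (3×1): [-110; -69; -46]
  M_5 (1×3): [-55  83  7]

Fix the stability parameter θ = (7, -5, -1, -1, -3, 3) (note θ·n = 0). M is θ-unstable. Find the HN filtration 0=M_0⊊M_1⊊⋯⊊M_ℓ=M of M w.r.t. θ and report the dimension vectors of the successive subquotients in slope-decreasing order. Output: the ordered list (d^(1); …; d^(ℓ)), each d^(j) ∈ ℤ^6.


Barcode: M ≅ I[1,1], I[1,2]^2, I[1,3], I[2,2], I[4,6], I[5,5]^2. HN layers by μ_θ (7 steps, strictly decreasing):
  μ^(1)=7; μ^(2)=3; μ^(3)=1; μ^(4)=1/3; μ^(5)=-2; μ^(6)=-3; μ^(7)=-5

((1, 0, 0, 0, 0, 0); (0, 0, 0, 0, 0, 1); (2, 2, 0, 0, 0, 0); (1, 1, 1, 0, 0, 0); (0, 0, 0, 1, 1, 0); (0, 0, 0, 0, 2, 0); (0, 1, 0, 0, 0, 0))


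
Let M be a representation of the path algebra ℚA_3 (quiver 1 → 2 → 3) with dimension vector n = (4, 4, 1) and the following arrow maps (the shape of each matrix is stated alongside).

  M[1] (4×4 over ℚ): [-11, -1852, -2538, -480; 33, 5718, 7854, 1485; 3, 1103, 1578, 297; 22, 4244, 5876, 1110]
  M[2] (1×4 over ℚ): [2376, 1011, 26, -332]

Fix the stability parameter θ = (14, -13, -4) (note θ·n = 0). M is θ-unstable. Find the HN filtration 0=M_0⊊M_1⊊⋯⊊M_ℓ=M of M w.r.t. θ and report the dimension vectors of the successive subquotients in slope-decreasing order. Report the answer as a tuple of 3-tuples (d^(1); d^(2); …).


Via rank(M_{q-1}∘⋯∘M_p): M ≅ I[1,1], I[1,2]^2, I[1,3], I[2,2].
μ_θ-semistable layers: μ^(1)=14; μ^(2)=1/2; μ^(3)=-1; μ^(4)=-13

((1, 0, 0); (2, 2, 0); (1, 1, 1); (0, 1, 0))


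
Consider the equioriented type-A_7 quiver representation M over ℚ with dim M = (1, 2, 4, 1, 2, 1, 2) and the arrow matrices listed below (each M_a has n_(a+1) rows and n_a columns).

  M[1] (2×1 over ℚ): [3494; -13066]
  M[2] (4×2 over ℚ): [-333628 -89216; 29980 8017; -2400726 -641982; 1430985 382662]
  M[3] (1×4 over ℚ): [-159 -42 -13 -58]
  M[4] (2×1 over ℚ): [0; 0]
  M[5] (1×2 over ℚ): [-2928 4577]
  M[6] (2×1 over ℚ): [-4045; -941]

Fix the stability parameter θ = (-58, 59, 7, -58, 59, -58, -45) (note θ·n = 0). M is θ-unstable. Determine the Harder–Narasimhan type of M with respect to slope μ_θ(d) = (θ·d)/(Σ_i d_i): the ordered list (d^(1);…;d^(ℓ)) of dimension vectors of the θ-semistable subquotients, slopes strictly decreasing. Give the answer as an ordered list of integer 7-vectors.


Via rank(M_{q-1}∘⋯∘M_p): M ≅ I[1,3], I[2,3], I[3,3], I[3,4], I[5,5], I[5,7], I[7,7].
μ_θ-semistable layers: μ^(1)=59; μ^(2)=33; μ^(3)=7; μ^(4)=-44/3; μ^(5)=-51/2; μ^(6)=-45; μ^(7)=-58

((0, 0, 0, 0, 1, 0, 0); (0, 2, 2, 0, 0, 0, 0); (0, 0, 1, 0, 0, 0, 0); (0, 0, 0, 0, 1, 1, 1); (0, 0, 1, 1, 0, 0, 0); (0, 0, 0, 0, 0, 0, 1); (1, 0, 0, 0, 0, 0, 0))


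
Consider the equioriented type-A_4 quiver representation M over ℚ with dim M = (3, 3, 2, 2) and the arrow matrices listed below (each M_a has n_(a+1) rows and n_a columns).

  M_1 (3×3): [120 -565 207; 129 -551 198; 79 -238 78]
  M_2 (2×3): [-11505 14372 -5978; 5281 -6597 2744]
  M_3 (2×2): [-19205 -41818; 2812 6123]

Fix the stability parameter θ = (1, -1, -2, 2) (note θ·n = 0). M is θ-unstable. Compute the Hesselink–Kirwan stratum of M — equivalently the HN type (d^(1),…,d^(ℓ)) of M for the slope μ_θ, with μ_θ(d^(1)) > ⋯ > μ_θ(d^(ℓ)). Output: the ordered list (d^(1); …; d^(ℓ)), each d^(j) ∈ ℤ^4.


Interval decomposition of M: I[1,2], I[1,4]^2.
HN type (ℓ=3): μ^(1)=2; μ^(2)=0; μ^(3)=-2/3

((0, 0, 0, 2); (1, 1, 0, 0); (2, 2, 2, 0))


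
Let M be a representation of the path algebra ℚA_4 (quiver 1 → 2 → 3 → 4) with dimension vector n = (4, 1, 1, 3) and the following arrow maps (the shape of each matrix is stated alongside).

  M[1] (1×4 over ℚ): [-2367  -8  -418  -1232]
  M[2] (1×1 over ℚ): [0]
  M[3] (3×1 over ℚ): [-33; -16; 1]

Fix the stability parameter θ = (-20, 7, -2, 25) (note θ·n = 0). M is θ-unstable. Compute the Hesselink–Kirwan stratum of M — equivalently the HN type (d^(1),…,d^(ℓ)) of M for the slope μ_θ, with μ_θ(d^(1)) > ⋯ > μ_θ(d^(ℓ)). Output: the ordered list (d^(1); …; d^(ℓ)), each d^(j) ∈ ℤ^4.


Barcode: M ≅ I[1,1]^3, I[1,2], I[3,4], I[4,4]^2. HN layers by μ_θ (4 steps, strictly decreasing):
  μ^(1)=25; μ^(2)=7; μ^(3)=-2; μ^(4)=-20

((0, 0, 0, 3); (0, 1, 0, 0); (0, 0, 1, 0); (4, 0, 0, 0))


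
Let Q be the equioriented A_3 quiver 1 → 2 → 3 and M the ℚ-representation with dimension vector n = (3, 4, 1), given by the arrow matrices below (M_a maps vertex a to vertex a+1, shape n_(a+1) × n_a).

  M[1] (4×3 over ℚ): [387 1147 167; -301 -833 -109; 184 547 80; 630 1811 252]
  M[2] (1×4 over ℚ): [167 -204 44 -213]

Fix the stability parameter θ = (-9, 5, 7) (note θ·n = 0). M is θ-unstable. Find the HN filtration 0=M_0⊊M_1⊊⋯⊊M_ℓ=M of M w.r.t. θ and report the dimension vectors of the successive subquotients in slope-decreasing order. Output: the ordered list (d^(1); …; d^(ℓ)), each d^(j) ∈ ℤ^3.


Via rank(M_{q-1}∘⋯∘M_p): M ≅ I[1,2]^2, I[1,3], I[2,2].
μ_θ-semistable layers: μ^(1)=7; μ^(2)=5; μ^(3)=-9

((0, 0, 1); (0, 4, 0); (3, 0, 0))


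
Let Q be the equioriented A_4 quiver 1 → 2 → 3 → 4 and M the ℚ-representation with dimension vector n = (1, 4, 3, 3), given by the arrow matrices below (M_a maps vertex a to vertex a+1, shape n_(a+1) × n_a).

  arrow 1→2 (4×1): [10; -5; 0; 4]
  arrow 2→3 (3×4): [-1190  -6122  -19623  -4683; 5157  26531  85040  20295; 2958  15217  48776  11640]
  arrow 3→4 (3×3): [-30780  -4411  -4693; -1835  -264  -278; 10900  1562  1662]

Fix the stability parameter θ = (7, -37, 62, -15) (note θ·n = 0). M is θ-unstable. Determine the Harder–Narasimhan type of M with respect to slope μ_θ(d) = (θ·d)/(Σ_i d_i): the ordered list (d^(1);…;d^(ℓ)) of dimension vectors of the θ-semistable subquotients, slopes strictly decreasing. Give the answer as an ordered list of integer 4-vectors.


Interval decomposition of M: I[1,3], I[2,2], I[2,4]^2, I[4,4].
HN type (ℓ=4): μ^(1)=62; μ^(2)=47/2; μ^(3)=-15; μ^(4)=-37

((0, 0, 1, 0); (0, 0, 2, 2); (1, 1, 0, 1); (0, 3, 0, 0))


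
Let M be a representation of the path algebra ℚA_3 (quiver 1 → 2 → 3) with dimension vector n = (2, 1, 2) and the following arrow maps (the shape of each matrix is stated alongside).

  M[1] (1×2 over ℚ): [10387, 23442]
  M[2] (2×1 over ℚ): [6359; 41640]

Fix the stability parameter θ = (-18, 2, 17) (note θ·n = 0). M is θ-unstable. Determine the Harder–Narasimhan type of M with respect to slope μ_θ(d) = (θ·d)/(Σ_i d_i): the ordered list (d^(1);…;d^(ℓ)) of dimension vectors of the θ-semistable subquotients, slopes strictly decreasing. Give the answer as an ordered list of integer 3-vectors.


Via rank(M_{q-1}∘⋯∘M_p): M ≅ I[1,1], I[1,3], I[3,3].
μ_θ-semistable layers: μ^(1)=17; μ^(2)=2; μ^(3)=-18

((0, 0, 2); (0, 1, 0); (2, 0, 0))


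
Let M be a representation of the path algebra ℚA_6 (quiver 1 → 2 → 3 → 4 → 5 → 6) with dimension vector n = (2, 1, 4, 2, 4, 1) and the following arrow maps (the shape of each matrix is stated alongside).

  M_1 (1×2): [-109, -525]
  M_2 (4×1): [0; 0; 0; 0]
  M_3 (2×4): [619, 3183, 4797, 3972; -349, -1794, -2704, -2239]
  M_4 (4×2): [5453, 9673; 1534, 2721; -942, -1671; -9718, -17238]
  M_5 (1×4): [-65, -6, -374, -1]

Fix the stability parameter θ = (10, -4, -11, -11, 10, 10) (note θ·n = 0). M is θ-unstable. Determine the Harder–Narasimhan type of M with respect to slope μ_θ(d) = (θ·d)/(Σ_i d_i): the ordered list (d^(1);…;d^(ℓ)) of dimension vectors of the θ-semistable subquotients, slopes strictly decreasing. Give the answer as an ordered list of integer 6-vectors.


Interval decomposition of M: I[1,1], I[1,2], I[3,3]^2, I[3,5], I[3,6], I[5,5]^2.
HN type (ℓ=3): μ^(1)=10; μ^(2)=3; μ^(3)=-11

((1, 0, 0, 0, 4, 1); (1, 1, 0, 0, 0, 0); (0, 0, 4, 2, 0, 0))


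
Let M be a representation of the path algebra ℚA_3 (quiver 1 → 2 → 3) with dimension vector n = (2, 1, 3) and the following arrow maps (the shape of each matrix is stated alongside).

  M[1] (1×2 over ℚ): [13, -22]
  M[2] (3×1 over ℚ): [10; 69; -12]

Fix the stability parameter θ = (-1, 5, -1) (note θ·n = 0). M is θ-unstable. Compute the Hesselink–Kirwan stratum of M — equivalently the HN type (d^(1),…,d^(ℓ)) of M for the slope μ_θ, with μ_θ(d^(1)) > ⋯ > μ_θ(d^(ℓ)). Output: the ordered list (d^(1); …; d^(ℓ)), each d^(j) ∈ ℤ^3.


Via rank(M_{q-1}∘⋯∘M_p): M ≅ I[1,1], I[1,3], I[3,3]^2.
μ_θ-semistable layers: μ^(1)=2; μ^(2)=-1

((0, 1, 1); (2, 0, 2))


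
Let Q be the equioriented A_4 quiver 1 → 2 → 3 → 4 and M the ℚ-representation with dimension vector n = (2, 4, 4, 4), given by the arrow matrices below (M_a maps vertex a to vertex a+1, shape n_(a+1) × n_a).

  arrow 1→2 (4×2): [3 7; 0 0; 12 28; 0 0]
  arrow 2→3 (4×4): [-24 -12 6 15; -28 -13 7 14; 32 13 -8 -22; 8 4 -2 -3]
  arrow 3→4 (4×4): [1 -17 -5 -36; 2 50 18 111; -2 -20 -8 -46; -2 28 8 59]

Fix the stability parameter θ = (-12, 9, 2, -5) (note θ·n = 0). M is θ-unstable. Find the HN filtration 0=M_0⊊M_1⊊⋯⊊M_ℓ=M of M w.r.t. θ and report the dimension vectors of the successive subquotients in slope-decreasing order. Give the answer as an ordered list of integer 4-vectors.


Interval decomposition of M: I[1,1], I[1,2], I[2,4]^3, I[3,3], I[4,4].
HN type (ℓ=4): μ^(1)=9; μ^(2)=2; μ^(3)=-5; μ^(4)=-12

((0, 1, 0, 0); (0, 3, 4, 3); (0, 0, 0, 1); (2, 0, 0, 0))


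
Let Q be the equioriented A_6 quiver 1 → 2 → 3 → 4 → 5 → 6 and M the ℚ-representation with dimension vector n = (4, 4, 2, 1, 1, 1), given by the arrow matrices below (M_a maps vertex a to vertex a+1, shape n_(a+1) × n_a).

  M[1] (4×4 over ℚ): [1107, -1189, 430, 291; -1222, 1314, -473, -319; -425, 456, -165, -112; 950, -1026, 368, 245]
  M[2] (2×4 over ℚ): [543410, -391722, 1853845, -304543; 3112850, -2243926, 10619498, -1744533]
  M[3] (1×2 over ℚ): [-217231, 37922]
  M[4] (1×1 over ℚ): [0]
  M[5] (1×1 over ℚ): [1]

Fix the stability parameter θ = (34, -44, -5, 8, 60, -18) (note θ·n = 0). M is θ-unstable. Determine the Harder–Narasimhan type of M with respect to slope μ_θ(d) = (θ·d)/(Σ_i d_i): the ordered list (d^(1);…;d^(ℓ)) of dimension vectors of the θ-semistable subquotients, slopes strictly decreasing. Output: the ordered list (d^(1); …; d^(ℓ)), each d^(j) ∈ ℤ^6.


Barcode: M ≅ I[1,2]^2, I[1,3], I[1,4], I[5,6]. HN layers by μ_θ (3 steps, strictly decreasing):
  μ^(1)=21; μ^(2)=8; μ^(3)=-5

((0, 0, 0, 0, 1, 1); (0, 0, 0, 1, 0, 0); (4, 4, 2, 0, 0, 0))


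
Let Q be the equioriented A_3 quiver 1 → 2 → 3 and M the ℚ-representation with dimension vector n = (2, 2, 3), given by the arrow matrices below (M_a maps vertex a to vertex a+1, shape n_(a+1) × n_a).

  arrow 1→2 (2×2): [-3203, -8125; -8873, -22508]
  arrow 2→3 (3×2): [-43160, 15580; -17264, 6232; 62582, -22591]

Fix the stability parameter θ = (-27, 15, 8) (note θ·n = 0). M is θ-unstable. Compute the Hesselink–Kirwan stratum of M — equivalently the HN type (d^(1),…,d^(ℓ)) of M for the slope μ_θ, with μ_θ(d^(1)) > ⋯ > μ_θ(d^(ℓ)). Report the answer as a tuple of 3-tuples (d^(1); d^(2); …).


Interval decomposition of M: I[1,2], I[1,3], I[3,3]^2.
HN type (ℓ=4): μ^(1)=15; μ^(2)=23/2; μ^(3)=8; μ^(4)=-27

((0, 1, 0); (0, 1, 1); (0, 0, 2); (2, 0, 0))


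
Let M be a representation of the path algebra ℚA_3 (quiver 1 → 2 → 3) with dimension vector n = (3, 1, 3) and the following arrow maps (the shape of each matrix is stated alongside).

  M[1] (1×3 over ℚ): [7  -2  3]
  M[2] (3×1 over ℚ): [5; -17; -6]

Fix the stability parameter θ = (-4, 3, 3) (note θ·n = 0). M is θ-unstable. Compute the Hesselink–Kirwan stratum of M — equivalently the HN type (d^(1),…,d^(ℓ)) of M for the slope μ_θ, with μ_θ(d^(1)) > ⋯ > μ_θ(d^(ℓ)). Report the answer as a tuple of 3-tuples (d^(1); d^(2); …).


Interval decomposition of M: I[1,1]^2, I[1,3], I[3,3]^2.
HN type (ℓ=2): μ^(1)=3; μ^(2)=-4

((0, 1, 3); (3, 0, 0))


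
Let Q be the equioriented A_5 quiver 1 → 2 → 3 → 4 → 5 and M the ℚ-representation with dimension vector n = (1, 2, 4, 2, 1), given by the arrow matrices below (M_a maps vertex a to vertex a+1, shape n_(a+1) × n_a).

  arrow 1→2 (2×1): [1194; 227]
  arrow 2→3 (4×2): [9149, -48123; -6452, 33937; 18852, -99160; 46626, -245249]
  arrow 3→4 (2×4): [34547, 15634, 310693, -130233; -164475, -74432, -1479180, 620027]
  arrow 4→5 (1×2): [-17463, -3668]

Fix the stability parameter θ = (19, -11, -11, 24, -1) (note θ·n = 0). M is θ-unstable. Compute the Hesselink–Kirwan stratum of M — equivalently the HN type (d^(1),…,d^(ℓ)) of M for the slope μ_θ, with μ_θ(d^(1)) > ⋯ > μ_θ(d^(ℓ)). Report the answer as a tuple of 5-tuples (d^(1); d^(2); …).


Interval decomposition of M: I[1,3], I[2,5], I[3,3], I[3,4].
HN type (ℓ=4): μ^(1)=24; μ^(2)=23/2; μ^(3)=-1; μ^(4)=-11

((0, 0, 0, 1, 0); (0, 0, 0, 1, 1); (1, 1, 1, 0, 0); (0, 1, 3, 0, 0))
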